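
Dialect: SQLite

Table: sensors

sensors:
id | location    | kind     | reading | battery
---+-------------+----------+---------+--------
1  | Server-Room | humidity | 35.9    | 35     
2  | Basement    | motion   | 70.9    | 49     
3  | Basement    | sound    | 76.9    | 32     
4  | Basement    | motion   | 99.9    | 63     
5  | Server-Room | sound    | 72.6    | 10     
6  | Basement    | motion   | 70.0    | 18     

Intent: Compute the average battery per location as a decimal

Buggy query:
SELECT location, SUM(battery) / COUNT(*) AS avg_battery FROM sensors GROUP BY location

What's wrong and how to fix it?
Bug: SUM(battery) and COUNT(*) are both integers; the division truncates the fractional part

Fix: Multiply by 1.0 (or CAST to REAL) to force floating-point division

Corrected query:
SELECT location, SUM(battery) * 1.0 / COUNT(*) AS avg_battery FROM sensors GROUP BY location

Result:
location    | avg_battery
------------+------------
Basement    | 40.5       
Server-Room | 22.5       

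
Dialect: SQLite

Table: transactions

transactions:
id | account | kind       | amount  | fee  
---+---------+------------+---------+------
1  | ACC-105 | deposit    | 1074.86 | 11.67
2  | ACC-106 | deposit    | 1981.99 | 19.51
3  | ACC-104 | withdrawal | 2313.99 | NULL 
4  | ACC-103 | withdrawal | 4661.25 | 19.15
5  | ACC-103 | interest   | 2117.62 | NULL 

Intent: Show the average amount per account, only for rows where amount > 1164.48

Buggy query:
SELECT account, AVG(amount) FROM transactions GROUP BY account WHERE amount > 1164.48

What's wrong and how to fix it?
Bug: WHERE cannot follow GROUP BY

Fix: Move the WHERE clause before GROUP BY

Corrected query:
SELECT account, AVG(amount) FROM transactions WHERE amount > 1164.48 GROUP BY account

Result:
account | AVG(amount)
--------+------------
ACC-103 | 3389.435   
ACC-104 | 2313.99    
ACC-106 | 1981.99    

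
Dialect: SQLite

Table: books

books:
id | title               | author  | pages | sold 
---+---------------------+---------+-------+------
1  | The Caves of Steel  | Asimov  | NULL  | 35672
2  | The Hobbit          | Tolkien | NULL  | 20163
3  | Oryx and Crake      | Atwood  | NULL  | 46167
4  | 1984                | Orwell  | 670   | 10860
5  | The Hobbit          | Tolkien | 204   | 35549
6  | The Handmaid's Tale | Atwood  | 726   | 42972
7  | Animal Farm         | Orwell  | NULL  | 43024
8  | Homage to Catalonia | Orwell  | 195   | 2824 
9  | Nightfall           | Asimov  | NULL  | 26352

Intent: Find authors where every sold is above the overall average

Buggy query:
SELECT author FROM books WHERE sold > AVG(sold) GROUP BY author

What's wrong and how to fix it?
Bug: AVG() is an aggregate; it can't sit directly in WHERE

Fix: Compute the overall average in a scalar subquery and compare each group's MIN against it in HAVING

Corrected query:
SELECT author FROM books GROUP BY author HAVING MIN(sold) > (SELECT AVG(sold) FROM books)

Result:
author
------
Atwood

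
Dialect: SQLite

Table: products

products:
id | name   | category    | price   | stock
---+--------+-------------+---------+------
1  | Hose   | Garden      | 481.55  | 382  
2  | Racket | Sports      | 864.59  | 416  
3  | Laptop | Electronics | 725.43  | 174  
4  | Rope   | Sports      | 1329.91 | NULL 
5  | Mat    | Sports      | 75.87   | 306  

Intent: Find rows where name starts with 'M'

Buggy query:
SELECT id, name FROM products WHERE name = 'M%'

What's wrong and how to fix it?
Bug: Wildcards only work with LIKE; '=' treats '%' as a literal character

Fix: Use LIKE for wildcard pattern matching

Corrected query:
SELECT id, name FROM products WHERE name LIKE 'M%'

Result:
id | name
---+-----
5  | Mat 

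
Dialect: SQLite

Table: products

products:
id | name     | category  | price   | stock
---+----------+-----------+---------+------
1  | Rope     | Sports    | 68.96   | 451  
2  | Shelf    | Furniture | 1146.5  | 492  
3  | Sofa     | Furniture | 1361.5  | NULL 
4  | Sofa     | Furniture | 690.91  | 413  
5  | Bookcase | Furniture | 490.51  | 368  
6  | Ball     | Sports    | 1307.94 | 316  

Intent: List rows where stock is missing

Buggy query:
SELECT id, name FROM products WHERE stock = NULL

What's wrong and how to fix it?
Bug: Comparing to NULL with '=' never matches; NULL = NULL is unknown, not true

Fix: Use IS NULL to test for NULL

Corrected query:
SELECT id, name FROM products WHERE stock IS NULL

Result:
id | name
---+-----
3  | Sofa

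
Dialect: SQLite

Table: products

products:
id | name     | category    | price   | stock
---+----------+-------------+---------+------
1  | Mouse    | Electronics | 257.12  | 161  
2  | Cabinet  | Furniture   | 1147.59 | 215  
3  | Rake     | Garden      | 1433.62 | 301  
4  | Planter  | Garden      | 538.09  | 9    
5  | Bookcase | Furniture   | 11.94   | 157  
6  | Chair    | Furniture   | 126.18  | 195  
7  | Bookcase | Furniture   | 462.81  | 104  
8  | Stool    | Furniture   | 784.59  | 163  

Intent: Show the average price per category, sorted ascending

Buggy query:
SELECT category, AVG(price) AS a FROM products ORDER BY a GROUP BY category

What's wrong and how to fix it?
Bug: GROUP BY must precede ORDER BY

Fix: Reorder: SELECT … FROM … GROUP BY … ORDER BY …

Corrected query:
SELECT category, AVG(price) AS a FROM products GROUP BY category ORDER BY a

Result:
category    | a      
------------+--------
Electronics | 257.12 
Furniture   | 506.622
Garden      | 985.855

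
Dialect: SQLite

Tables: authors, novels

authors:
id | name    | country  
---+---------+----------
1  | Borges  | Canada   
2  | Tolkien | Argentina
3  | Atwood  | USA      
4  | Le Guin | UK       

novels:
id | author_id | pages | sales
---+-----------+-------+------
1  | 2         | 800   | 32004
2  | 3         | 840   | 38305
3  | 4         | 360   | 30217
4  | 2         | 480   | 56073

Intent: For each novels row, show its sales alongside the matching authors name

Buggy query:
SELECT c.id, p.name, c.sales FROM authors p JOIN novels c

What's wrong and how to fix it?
Bug: JOIN with no ON clause produces a cartesian product; every novels row pairs with every authors row

Fix: Add ON c.author_id = p.id to the JOIN

Corrected query:
SELECT c.id, p.name, c.sales FROM authors p JOIN novels c ON c.author_id = p.id

Result:
id | name    | sales
---+---------+------
1  | Tolkien | 32004
2  | Atwood  | 38305
3  | Le Guin | 30217
4  | Tolkien | 56073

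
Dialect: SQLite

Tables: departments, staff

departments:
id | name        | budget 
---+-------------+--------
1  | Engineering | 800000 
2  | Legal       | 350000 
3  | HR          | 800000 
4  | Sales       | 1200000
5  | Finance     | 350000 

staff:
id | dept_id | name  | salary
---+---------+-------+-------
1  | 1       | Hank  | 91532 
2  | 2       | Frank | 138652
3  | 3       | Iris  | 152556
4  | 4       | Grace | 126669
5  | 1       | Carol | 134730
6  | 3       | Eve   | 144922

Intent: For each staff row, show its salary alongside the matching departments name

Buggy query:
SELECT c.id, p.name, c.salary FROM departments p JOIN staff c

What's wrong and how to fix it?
Bug: JOIN with no ON clause produces a cartesian product; every staff row pairs with every departments row

Fix: Specify the join condition linking the foreign key to the parent id

Corrected query:
SELECT c.id, p.name, c.salary FROM departments p JOIN staff c ON c.dept_id = p.id

Result:
id | name        | salary
---+-------------+-------
1  | Engineering | 91532 
2  | Legal       | 138652
3  | HR          | 152556
4  | Sales       | 126669
5  | Engineering | 134730
6  | HR          | 144922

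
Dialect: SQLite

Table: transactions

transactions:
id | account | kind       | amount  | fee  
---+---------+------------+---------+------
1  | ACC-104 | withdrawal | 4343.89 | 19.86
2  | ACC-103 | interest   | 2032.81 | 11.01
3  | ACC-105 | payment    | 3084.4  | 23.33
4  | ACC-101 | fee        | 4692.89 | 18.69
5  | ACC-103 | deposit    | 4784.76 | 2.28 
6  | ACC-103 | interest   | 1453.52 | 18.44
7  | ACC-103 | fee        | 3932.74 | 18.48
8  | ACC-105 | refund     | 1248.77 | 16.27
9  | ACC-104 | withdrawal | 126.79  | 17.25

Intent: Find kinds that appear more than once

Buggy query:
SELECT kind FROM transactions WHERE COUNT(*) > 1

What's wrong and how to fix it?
Bug: COUNT(*) is an aggregate and cannot be used in WHERE

Fix: GROUP BY kind, then filter groups with HAVING COUNT(*) > 1

Corrected query:
SELECT kind FROM transactions GROUP BY kind HAVING COUNT(*) > 1

Result:
kind      
----------
fee       
interest  
withdrawal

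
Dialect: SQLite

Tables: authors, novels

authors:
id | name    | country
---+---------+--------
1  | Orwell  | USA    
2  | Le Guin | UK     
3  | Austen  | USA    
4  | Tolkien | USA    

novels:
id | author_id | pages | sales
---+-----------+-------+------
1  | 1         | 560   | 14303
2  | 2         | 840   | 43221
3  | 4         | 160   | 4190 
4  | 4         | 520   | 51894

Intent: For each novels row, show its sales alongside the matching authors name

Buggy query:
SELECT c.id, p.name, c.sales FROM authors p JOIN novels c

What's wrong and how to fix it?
Bug: Missing join condition: each novels row is matched to all authors rows instead of just its own

Fix: Add ON c.author_id = p.id to the JOIN

Corrected query:
SELECT c.id, p.name, c.sales FROM authors p JOIN novels c ON c.author_id = p.id

Result:
id | name    | sales
---+---------+------
1  | Orwell  | 14303
2  | Le Guin | 43221
3  | Tolkien | 4190 
4  | Tolkien | 51894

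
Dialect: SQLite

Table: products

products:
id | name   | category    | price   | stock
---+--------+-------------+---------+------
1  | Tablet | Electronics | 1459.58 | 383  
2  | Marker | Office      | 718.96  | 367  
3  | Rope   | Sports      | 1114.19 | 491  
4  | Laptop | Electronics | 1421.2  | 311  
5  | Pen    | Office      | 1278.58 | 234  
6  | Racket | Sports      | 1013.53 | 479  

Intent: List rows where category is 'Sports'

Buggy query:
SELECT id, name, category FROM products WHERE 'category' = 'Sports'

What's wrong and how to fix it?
Bug: Single quotes denote string literals in SQL; the column name is being compared as a constant string

Fix: Reference the column as category without single quotes

Corrected query:
SELECT id, name, category FROM products WHERE category = 'Sports'

Result:
id | name   | category
---+--------+---------
3  | Rope   | Sports  
6  | Racket | Sports  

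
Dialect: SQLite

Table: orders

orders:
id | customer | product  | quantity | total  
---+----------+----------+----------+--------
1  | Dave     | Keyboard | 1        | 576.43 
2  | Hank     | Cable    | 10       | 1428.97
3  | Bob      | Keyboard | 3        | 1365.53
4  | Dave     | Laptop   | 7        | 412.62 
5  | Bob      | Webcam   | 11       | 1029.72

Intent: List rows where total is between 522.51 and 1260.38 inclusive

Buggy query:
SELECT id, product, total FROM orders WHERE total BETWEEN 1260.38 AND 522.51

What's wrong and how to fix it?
Bug: BETWEEN expects the lower bound first; with 1260.38 AND 522.51 the range is empty

Fix: Write BETWEEN 522.51 AND 1260.38

Corrected query:
SELECT id, product, total FROM orders WHERE total BETWEEN 522.51 AND 1260.38

Result:
id | product  | total  
---+----------+--------
1  | Keyboard | 576.43 
5  | Webcam   | 1029.72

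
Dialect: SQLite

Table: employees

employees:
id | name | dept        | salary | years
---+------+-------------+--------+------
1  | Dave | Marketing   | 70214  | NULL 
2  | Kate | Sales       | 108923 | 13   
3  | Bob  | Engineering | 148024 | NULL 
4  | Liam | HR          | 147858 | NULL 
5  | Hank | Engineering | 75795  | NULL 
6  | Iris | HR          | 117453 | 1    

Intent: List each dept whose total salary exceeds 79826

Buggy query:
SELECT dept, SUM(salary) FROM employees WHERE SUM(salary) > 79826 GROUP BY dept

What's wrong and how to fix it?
Bug: SUM(salary) is an aggregate, but WHERE filters rows before aggregation

Fix: Move the aggregate condition to a HAVING clause

Corrected query:
SELECT dept, SUM(salary) FROM employees GROUP BY dept HAVING SUM(salary) > 79826

Result:
dept        | SUM(salary)
------------+------------
Engineering | 223819     
HR          | 265311     
Sales       | 108923     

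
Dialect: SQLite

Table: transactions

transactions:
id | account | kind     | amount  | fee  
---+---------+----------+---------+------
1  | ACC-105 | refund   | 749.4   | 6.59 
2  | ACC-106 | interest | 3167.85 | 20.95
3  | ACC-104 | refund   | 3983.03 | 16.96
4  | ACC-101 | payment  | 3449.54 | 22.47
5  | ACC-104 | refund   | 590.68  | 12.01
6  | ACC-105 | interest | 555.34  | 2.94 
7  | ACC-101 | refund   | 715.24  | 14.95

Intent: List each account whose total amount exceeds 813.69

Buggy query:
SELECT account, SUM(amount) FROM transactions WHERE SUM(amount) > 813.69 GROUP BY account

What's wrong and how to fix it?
Bug: Aggregate functions cannot appear in a WHERE clause

Fix: Move the aggregate condition to a HAVING clause

Corrected query:
SELECT account, SUM(amount) FROM transactions GROUP BY account HAVING SUM(amount) > 813.69

Result:
account | SUM(amount)
--------+------------
ACC-101 | 4164.78    
ACC-104 | 4573.71    
ACC-105 | 1304.74    
ACC-106 | 3167.85    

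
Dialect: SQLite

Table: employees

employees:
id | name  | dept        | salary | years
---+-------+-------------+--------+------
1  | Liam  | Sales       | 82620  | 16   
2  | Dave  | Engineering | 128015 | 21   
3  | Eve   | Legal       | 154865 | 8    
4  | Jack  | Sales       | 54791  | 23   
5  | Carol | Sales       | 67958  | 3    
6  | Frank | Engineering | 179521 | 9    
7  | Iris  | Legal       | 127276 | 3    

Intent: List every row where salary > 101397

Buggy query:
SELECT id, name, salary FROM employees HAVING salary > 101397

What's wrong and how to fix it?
Bug: HAVING filters the output of aggregation, but this query has no GROUP BY and no aggregate functions, so SQLite rejects it (HAVING clause on a non-aggregate query); the condition here is per row

Fix: Replace HAVING with WHERE since the condition applies to individual rows

Corrected query:
SELECT id, name, salary FROM employees WHERE salary > 101397

Result:
id | name  | salary
---+-------+-------
2  | Dave  | 128015
3  | Eve   | 154865
6  | Frank | 179521
7  | Iris  | 127276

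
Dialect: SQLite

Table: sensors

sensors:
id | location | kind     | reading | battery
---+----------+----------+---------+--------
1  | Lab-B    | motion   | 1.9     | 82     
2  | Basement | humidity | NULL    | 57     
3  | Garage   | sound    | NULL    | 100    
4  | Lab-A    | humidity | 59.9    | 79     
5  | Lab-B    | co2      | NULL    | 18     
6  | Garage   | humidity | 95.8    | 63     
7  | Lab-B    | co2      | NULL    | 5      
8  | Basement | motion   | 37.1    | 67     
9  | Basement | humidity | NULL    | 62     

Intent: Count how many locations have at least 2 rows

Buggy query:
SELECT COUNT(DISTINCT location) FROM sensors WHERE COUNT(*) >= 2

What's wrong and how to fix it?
Bug: WHERE filters individual rows, not groups, so a group-level COUNT is invalid there

Fix: Group first with HAVING COUNT(*) >= 2, then COUNT the resulting groups

Corrected query:
SELECT COUNT(*) FROM (SELECT location FROM sensors GROUP BY location HAVING COUNT(*) >= 2)

Result:
COUNT(*)
--------
3       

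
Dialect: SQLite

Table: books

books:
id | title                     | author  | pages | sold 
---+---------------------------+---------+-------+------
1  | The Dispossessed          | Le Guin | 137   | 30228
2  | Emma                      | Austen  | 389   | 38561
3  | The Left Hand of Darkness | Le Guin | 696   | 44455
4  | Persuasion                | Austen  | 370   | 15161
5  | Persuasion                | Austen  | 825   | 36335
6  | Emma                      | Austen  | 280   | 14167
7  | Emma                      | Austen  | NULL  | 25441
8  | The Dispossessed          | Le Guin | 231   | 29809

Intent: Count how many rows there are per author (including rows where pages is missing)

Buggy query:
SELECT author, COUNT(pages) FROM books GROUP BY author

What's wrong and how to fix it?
Bug: COUNT(column) counts non-NULL values only; rows with NULL pages aren't counted

Fix: Use COUNT(*) to count all rows regardless of NULL

Corrected query:
SELECT author, COUNT(*) FROM books GROUP BY author

Result:
author  | COUNT(*)
--------+---------
Austen  | 5       
Le Guin | 3       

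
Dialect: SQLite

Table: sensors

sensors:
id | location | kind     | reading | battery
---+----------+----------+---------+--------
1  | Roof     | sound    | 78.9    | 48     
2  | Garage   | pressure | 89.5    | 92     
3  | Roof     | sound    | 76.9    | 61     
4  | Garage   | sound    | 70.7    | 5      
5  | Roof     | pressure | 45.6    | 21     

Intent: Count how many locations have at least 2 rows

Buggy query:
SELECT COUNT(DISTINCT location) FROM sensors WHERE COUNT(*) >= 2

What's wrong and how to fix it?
Bug: COUNT(*) cannot appear in WHERE; the per-group count doesn't exist yet

Fix: Group first with HAVING COUNT(*) >= 2, then COUNT the resulting groups

Corrected query:
SELECT COUNT(*) FROM (SELECT location FROM sensors GROUP BY location HAVING COUNT(*) >= 2)

Result:
COUNT(*)
--------
2       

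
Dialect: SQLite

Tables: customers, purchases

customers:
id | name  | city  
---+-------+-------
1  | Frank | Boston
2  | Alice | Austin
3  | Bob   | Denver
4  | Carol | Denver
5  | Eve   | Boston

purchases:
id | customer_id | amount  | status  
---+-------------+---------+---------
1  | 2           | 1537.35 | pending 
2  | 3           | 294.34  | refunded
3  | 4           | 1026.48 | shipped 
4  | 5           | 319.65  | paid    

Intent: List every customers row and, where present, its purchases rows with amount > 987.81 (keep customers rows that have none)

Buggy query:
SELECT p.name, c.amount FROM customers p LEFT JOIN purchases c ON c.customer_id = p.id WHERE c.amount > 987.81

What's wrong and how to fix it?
Bug: Filtering c.amount in WHERE discards the NULL rows produced by LEFT JOIN, turning it into an inner join

Fix: Put 'c.amount > 987.81' in the JOIN's ON clause instead of WHERE

Corrected query:
SELECT p.name, c.amount FROM customers p LEFT JOIN purchases c ON c.customer_id = p.id AND c.amount > 987.81

Result:
name  | amount 
------+--------
Frank | NULL   
Alice | 1537.35
Bob   | NULL   
Carol | 1026.48
Eve   | NULL   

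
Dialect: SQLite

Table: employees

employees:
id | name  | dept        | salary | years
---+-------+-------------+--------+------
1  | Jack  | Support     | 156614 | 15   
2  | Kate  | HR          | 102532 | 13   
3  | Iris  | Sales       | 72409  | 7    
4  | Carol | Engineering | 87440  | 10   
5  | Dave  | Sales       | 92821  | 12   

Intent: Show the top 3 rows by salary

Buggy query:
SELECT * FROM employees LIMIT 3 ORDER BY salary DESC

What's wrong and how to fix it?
Bug: LIMIT must come after ORDER BY

Fix: Swap the clauses: ORDER BY first, then LIMIT

Corrected query:
SELECT * FROM employees ORDER BY salary DESC LIMIT 3

Result:
id | name | dept    | salary | years
---+------+---------+--------+------
1  | Jack | Support | 156614 | 15   
2  | Kate | HR      | 102532 | 13   
5  | Dave | Sales   | 92821  | 12   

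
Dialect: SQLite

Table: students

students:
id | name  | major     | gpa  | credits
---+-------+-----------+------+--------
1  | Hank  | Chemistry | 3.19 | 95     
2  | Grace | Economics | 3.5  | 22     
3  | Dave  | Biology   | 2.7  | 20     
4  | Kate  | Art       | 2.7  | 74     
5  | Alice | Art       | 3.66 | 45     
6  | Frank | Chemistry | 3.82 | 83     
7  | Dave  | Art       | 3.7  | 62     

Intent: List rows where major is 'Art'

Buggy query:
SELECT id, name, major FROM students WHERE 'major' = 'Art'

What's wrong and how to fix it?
Bug: 'major' in single quotes is a string literal, not the column; the comparison is literal-vs-literal and never true

Fix: Reference the column as major without single quotes

Corrected query:
SELECT id, name, major FROM students WHERE major = 'Art'

Result:
id | name  | major
---+-------+------
4  | Kate  | Art  
5  | Alice | Art  
7  | Dave  | Art  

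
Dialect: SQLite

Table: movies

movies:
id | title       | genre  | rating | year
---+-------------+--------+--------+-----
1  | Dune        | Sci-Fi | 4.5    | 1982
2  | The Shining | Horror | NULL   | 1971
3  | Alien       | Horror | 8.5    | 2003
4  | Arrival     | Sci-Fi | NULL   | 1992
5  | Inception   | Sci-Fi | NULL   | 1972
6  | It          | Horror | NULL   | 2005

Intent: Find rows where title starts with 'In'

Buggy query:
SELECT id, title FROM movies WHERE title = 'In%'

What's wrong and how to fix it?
Bug: Wildcards only work with LIKE; '=' treats '%' as a literal character

Fix: Replace '=' with LIKE so 'In%' is treated as a pattern

Corrected query:
SELECT id, title FROM movies WHERE title LIKE 'In%'

Result:
id | title    
---+----------
5  | Inception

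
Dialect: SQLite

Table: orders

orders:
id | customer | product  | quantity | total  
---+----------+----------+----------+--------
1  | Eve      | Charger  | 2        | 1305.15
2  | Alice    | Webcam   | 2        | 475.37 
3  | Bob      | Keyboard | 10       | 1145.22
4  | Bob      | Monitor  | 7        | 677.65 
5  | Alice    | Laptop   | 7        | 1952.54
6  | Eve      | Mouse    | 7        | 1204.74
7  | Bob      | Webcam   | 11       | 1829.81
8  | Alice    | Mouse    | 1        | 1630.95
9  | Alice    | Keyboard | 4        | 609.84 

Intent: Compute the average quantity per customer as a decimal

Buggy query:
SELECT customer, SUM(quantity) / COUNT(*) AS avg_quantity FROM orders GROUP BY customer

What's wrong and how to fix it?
Bug: Both operands are integers, so '/' performs integer division and truncates

Fix: Multiply by 1.0 (or CAST to REAL) to force floating-point division

Corrected query:
SELECT customer, SUM(quantity) * 1.0 / COUNT(*) AS avg_quantity FROM orders GROUP BY customer

Result:
customer | avg_quantity
---------+-------------
Alice    | 3.5         
Bob      | 9.333333    
Eve      | 4.5         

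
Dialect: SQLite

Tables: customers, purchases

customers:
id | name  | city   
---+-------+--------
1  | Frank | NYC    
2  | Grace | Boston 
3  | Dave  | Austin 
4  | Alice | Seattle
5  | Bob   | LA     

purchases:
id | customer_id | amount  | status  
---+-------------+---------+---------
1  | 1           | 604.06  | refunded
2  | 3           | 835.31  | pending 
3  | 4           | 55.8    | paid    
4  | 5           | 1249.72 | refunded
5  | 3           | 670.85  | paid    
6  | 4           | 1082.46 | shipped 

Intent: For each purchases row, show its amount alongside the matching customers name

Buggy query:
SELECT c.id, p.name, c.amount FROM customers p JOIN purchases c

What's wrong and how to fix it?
Bug: JOIN with no ON clause produces a cartesian product; every purchases row pairs with every customers row

Fix: Add ON c.customer_id = p.id to the JOIN

Corrected query:
SELECT c.id, p.name, c.amount FROM customers p JOIN purchases c ON c.customer_id = p.id

Result:
id | name  | amount 
---+-------+--------
1  | Frank | 604.06 
2  | Dave  | 835.31 
3  | Alice | 55.8   
4  | Bob   | 1249.72
5  | Dave  | 670.85 
6  | Alice | 1082.46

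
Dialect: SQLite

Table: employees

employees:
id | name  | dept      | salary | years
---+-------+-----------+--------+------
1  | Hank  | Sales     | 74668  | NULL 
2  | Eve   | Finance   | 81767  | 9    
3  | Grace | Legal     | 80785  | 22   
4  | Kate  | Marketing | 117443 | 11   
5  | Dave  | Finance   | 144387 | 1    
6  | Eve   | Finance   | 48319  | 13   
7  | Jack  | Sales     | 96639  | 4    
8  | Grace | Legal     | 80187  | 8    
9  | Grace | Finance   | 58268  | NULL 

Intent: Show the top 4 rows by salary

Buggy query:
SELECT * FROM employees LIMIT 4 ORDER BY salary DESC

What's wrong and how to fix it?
Bug: LIMIT must come after ORDER BY

Fix: Sort with ORDER BY, then apply LIMIT

Corrected query:
SELECT * FROM employees ORDER BY salary DESC LIMIT 4

Result:
id | name | dept      | salary | years
---+------+-----------+--------+------
5  | Dave | Finance   | 144387 | 1    
4  | Kate | Marketing | 117443 | 11   
7  | Jack | Sales     | 96639  | 4    
2  | Eve  | Finance   | 81767  | 9    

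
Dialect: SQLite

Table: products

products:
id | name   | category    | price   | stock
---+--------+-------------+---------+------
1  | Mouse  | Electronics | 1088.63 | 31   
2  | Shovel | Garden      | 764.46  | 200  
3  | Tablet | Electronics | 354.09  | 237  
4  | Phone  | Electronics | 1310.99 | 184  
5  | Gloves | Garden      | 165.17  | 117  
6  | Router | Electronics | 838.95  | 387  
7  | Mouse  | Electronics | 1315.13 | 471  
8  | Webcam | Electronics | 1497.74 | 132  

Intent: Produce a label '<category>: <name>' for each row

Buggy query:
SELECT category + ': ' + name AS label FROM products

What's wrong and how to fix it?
Bug: '+' is numeric addition; on text columns SQLite converts them to 0 instead of concatenating

Fix: Use the || operator for string concatenation

Corrected query:
SELECT category || ': ' || name AS label FROM products

Result:
label              
-------------------
Electronics: Mouse 
Garden: Shovel     
Electronics: Tablet
Electronics: Phone 
Garden: Gloves     
Electronics: Router
Electronics: Mouse 
Electronics: Webcam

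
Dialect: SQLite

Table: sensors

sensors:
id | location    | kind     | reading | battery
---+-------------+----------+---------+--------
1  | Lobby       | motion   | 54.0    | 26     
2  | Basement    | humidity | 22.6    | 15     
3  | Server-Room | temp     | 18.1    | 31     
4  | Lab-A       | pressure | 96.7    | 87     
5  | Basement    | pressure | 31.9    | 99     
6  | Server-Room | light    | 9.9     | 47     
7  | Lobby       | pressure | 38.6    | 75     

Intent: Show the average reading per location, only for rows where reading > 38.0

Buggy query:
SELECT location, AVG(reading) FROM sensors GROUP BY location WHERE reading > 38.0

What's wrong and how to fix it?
Bug: Row-level WHERE must come before GROUP BY in the clause order

Fix: Move the WHERE clause before GROUP BY

Corrected query:
SELECT location, AVG(reading) FROM sensors WHERE reading > 38.0 GROUP BY location

Result:
location | AVG(reading)
---------+-------------
Lab-A    | 96.7        
Lobby    | 46.3        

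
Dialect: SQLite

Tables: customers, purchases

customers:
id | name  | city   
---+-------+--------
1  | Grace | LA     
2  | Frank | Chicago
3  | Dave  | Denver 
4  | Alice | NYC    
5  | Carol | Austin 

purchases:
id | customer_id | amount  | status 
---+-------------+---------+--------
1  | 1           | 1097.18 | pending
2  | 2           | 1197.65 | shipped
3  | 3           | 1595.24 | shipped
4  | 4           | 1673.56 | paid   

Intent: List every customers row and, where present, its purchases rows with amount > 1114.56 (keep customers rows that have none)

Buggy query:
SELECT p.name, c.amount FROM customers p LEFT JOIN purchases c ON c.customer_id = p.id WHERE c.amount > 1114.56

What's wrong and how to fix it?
Bug: Filtering c.amount in WHERE discards the NULL rows produced by LEFT JOIN, turning it into an inner join

Fix: Move the right-table condition into the ON clause so unmatched parents are kept

Corrected query:
SELECT p.name, c.amount FROM customers p LEFT JOIN purchases c ON c.customer_id = p.id AND c.amount > 1114.56

Result:
name  | amount 
------+--------
Grace | NULL   
Frank | 1197.65
Dave  | 1595.24
Alice | 1673.56
Carol | NULL   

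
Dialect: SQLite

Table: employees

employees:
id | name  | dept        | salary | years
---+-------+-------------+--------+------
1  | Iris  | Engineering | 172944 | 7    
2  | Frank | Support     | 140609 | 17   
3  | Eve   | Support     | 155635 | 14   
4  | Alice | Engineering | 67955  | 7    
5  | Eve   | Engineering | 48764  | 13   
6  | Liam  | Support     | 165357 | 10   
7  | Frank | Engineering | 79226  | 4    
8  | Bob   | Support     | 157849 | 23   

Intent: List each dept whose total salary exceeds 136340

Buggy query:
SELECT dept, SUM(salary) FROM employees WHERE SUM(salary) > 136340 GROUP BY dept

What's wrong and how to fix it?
Bug: SUM(salary) is an aggregate, but WHERE filters rows before aggregation

Fix: Move the aggregate condition to a HAVING clause

Corrected query:
SELECT dept, SUM(salary) FROM employees GROUP BY dept HAVING SUM(salary) > 136340

Result:
dept        | SUM(salary)
------------+------------
Engineering | 368889     
Support     | 619450     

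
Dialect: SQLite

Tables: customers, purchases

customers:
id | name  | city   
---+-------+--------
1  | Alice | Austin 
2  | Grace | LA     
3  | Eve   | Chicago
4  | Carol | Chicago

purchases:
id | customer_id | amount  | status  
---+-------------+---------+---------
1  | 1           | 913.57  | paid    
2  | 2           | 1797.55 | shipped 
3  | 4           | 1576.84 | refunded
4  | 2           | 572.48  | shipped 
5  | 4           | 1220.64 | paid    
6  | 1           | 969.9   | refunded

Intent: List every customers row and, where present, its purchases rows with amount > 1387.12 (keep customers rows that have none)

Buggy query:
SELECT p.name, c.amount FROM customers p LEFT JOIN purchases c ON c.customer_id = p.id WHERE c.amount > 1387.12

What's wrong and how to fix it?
Bug: A WHERE condition on the right-hand table after LEFT JOIN drops unmatched parents

Fix: Move the right-table condition into the ON clause so unmatched parents are kept

Corrected query:
SELECT p.name, c.amount FROM customers p LEFT JOIN purchases c ON c.customer_id = p.id AND c.amount > 1387.12

Result:
name  | amount 
------+--------
Alice | NULL   
Grace | 1797.55
Eve   | NULL   
Carol | 1576.84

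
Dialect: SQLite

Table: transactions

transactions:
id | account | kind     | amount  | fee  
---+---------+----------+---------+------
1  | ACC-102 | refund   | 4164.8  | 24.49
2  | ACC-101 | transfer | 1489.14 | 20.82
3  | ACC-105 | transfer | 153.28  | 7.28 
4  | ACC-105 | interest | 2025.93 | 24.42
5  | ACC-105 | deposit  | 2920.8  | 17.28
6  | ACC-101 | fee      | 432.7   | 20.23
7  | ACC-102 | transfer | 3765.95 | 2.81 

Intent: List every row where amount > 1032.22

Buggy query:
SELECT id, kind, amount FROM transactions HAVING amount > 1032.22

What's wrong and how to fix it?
Bug: This is a non-aggregate query (no GROUP BY, no aggregates), so in SQLite the HAVING clause is invalid here; a row-level condition belongs in WHERE

Fix: Replace HAVING with WHERE since the condition applies to individual rows

Corrected query:
SELECT id, kind, amount FROM transactions WHERE amount > 1032.22

Result:
id | kind     | amount 
---+----------+--------
1  | refund   | 4164.8 
2  | transfer | 1489.14
4  | interest | 2025.93
5  | deposit  | 2920.8 
7  | transfer | 3765.95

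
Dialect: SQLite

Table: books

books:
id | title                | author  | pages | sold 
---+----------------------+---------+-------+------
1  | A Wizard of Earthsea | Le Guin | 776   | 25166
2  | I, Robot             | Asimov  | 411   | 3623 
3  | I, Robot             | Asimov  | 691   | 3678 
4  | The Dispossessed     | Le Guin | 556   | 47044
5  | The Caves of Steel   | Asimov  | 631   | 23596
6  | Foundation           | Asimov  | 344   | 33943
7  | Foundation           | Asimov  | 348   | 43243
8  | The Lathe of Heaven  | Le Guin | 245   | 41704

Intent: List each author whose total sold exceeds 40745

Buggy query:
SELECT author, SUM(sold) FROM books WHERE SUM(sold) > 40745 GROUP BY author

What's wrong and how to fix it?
Bug: SUM(sold) is an aggregate, but WHERE filters rows before aggregation

Fix: Move the aggregate condition to a HAVING clause

Corrected query:
SELECT author, SUM(sold) FROM books GROUP BY author HAVING SUM(sold) > 40745

Result:
author  | SUM(sold)
--------+----------
Asimov  | 108083   
Le Guin | 113914   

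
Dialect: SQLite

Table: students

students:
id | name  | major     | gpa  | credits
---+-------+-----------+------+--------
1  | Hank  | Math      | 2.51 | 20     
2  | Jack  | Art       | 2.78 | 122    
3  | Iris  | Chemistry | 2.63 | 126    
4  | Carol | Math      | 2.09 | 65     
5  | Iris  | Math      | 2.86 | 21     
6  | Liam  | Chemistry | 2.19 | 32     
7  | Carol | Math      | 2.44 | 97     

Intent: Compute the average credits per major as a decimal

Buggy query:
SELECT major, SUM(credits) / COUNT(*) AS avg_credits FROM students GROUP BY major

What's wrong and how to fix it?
Bug: Both operands are integers, so '/' performs integer division and truncates

Fix: Multiply by 1.0 (or CAST to REAL) to force floating-point division

Corrected query:
SELECT major, SUM(credits) * 1.0 / COUNT(*) AS avg_credits FROM students GROUP BY major

Result:
major     | avg_credits
----------+------------
Art       | 122        
Chemistry | 79         
Math      | 50.75      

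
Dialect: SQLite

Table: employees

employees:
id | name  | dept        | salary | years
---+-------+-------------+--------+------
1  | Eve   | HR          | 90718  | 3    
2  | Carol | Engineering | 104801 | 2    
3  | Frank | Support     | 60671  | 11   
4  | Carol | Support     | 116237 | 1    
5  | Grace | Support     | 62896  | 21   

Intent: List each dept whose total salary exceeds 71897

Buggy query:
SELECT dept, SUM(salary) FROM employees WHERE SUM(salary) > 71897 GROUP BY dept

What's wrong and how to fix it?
Bug: Aggregate functions cannot appear in a WHERE clause

Fix: Move the aggregate condition to a HAVING clause

Corrected query:
SELECT dept, SUM(salary) FROM employees GROUP BY dept HAVING SUM(salary) > 71897

Result:
dept        | SUM(salary)
------------+------------
Engineering | 104801     
HR          | 90718      
Support     | 239804     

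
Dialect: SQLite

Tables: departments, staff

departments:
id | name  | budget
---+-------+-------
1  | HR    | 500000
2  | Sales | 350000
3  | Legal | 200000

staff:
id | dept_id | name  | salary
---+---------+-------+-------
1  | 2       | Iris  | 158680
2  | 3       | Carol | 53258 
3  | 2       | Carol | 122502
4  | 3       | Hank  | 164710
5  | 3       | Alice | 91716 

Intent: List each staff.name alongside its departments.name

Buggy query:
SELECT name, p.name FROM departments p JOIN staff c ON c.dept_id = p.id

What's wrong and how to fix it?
Bug: 'name' exists in both joined tables, so the database can't tell which one is meant

Fix: Qualify the column with its table alias (c.name)

Corrected query:
SELECT c.name, p.name FROM departments p JOIN staff c ON c.dept_id = p.id

Result:
name  | name 
------+------
Iris  | Sales
Carol | Legal
Carol | Sales
Hank  | Legal
Alice | Legal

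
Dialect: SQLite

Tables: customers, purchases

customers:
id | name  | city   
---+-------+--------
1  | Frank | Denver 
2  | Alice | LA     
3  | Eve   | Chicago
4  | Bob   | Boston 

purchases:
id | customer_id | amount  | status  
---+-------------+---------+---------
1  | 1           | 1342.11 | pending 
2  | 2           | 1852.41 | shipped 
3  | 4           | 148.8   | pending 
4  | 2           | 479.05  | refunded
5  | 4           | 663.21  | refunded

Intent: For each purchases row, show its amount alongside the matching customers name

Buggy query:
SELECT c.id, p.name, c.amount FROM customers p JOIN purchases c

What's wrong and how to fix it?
Bug: Missing join condition: each purchases row is matched to all customers rows instead of just its own

Fix: Add ON c.customer_id = p.id to the JOIN

Corrected query:
SELECT c.id, p.name, c.amount FROM customers p JOIN purchases c ON c.customer_id = p.id

Result:
id | name  | amount 
---+-------+--------
1  | Frank | 1342.11
2  | Alice | 1852.41
3  | Bob   | 148.8  
4  | Alice | 479.05 
5  | Bob   | 663.21 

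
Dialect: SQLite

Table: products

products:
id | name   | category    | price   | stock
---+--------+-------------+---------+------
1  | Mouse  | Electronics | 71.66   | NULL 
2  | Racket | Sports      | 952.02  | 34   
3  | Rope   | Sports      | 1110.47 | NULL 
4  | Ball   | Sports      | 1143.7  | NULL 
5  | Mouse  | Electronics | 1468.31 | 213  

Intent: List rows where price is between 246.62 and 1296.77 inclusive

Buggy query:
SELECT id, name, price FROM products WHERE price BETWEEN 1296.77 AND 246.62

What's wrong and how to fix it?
Bug: The bounds are reversed; BETWEEN a AND b requires a <= b to match anything

Fix: Write BETWEEN 246.62 AND 1296.77

Corrected query:
SELECT id, name, price FROM products WHERE price BETWEEN 246.62 AND 1296.77

Result:
id | name   | price  
---+--------+--------
2  | Racket | 952.02 
3  | Rope   | 1110.47
4  | Ball   | 1143.7 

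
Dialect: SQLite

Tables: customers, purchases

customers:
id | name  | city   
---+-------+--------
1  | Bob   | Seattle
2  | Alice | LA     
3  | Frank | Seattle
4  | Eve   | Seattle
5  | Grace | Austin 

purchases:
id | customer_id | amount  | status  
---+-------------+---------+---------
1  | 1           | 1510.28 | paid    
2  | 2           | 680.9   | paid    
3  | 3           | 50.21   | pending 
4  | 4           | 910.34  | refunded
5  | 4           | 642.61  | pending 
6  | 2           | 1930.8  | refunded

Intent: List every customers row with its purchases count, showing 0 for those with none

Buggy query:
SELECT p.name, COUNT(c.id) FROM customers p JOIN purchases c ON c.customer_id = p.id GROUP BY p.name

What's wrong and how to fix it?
Bug: INNER JOIN drops customers rows that have no matching purchases rows

Fix: Use LEFT JOIN so parents without children still appear (COUNT(c.id) gives 0)

Corrected query:
SELECT p.name, COUNT(c.id) FROM customers p LEFT JOIN purchases c ON c.customer_id = p.id GROUP BY p.name

Result:
name  | COUNT(c.id)
------+------------
Alice | 2          
Bob   | 1          
Eve   | 2          
Frank | 1          
Grace | 0          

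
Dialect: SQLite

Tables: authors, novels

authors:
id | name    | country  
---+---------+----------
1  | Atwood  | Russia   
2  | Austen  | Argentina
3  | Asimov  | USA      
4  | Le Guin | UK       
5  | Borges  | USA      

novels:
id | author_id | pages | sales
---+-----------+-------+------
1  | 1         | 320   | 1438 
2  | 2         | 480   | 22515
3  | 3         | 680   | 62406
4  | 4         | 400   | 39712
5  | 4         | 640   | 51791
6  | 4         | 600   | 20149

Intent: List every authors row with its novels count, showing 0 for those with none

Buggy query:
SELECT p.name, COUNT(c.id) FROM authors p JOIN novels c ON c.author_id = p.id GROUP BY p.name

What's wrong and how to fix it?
Bug: INNER JOIN drops authors rows that have no matching novels rows

Fix: Switch to LEFT JOIN to retain unmatched parent rows

Corrected query:
SELECT p.name, COUNT(c.id) FROM authors p LEFT JOIN novels c ON c.author_id = p.id GROUP BY p.name

Result:
name    | COUNT(c.id)
--------+------------
Asimov  | 1          
Atwood  | 1          
Austen  | 1          
Borges  | 0          
Le Guin | 3          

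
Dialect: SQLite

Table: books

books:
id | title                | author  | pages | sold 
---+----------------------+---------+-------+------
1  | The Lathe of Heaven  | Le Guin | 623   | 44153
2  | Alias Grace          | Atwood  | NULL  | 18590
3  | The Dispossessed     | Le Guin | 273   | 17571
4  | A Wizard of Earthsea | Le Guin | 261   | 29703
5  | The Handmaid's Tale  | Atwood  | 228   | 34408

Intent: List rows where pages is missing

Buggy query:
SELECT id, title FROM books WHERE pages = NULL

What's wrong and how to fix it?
Bug: Comparing to NULL with '=' never matches; NULL = NULL is unknown, not true

Fix: Replace '= NULL' with 'IS NULL'

Corrected query:
SELECT id, title FROM books WHERE pages IS NULL

Result:
id | title      
---+------------
2  | Alias Grace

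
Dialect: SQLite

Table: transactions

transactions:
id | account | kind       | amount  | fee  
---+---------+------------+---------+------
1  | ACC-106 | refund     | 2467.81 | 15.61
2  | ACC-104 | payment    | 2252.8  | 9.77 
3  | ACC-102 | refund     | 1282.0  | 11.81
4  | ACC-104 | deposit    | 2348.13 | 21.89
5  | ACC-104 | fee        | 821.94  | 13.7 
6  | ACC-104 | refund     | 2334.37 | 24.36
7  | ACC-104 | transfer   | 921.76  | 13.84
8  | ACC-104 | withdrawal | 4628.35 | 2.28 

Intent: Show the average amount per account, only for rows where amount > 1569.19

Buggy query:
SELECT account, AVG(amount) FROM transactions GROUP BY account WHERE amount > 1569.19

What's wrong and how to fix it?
Bug: Row-level WHERE must come before GROUP BY in the clause order

Fix: Place WHERE between FROM and GROUP BY

Corrected query:
SELECT account, AVG(amount) FROM transactions WHERE amount > 1569.19 GROUP BY account

Result:
account | AVG(amount)
--------+------------
ACC-104 | 2890.9125  
ACC-106 | 2467.81    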